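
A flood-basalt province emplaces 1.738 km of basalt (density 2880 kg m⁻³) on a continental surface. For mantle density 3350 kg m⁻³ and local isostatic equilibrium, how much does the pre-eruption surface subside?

Subaerial loading: s = t ρ_load / ρ_m.
s = 1.738 km × 2880/3350 = 1.49 km.

1.49 km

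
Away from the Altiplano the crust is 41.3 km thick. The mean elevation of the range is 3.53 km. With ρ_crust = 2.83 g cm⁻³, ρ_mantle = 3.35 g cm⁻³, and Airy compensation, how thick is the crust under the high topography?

64 km

Root depth r = h ρ_c / (ρ_m − ρ_c) = 3.53 km × 2.83 / 0.52 = 19.21 km.
Total thickness = T + h + r = 41.3 km + 3.53 km + 19.21 km = 64 km.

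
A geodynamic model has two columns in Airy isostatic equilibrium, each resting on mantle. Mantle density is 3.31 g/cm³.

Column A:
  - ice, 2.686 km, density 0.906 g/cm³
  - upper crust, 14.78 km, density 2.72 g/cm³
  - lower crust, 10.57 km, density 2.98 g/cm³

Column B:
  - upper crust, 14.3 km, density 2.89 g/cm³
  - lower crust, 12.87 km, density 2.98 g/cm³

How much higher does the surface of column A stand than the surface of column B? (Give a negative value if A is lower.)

For any compensation level in the mantle, the mantle terms cancel and isostasy reduces to e = (Σt_A − Σt_B) − (Σ(ρt)_A − Σ(ρt)_B) / ρ_m.
Σt_A = 28.036 km; Σt_B = 27.17 km; Σ(ρt)_A = 74.133716; Σ(ρt)_B = 79.6796 (in km·g/cm³).
e = (28.036 − 27.17) − (74.133716 − 79.6796) / 3.31 = 2.54 km.

2.54 km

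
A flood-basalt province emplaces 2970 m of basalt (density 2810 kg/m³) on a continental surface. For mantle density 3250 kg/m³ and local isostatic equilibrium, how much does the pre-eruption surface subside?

2570 m

Subaerial loading: s = t ρ_load / ρ_m.
s = 2970 m × 2810/3250 = 2570 m.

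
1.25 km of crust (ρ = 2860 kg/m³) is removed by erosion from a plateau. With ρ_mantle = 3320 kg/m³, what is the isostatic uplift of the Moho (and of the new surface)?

1.08 km

Unloading: uplift u = e ρ_c/ρ_m = 1.25 km × 2860/3320 = 1.08 km.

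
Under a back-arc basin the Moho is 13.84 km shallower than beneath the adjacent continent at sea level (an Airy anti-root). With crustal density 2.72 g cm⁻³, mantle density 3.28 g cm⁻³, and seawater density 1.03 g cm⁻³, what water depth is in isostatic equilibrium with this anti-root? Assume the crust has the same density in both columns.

4.59 km

Replacing a thickness d of crust by seawater at the top must be balanced by replacing crust with mantle at the base: d (ρ_c − ρ_w) = a (ρ_m − ρ_c).
d = a (ρ_m − ρ_c)/(ρ_c − ρ_w) = 13.84 km × 0.56/1.69 = 4.59 km.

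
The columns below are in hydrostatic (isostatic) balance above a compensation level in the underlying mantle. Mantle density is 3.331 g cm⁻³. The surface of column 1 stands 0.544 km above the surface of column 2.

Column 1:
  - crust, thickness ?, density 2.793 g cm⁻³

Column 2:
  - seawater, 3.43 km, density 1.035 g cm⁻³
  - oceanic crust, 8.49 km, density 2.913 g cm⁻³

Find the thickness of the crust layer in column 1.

Take the compensation level at the base of the deeper column (depth z_c below the surface of column 1) and equate Σ ρ_i t_i down to z_c; mantle fills any gap and the z_c terms cancel.
Column 1: x×2.793 + (z_c − 0 − x)×3.331
Column 2: 0.544×0 + 3.43×1.035 + 8.49×2.913 + (z_c − 0.544 − 11.92)×3.331
The z_c×3.331 term appears on both sides and cancels. Collect the known terms of each column as K = Σ(ρt)_known − 3.331 × (depth of known layers): K_1 = 0 − 3.331×0 = 0; K_2 = 28.28142 − 3.331×(0.544 + 11.92) = −13.236164.
Balance: K_1 − x×(3.331 − 2.793) = K_2, so x = (K_1 − K_2)/(3.331 − 2.793) = 13.2362/0.538 = 24.6 km.

24.6 km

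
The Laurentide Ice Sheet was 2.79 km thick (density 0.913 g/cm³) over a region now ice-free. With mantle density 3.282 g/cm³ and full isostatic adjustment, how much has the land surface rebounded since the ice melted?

0.776 km

Removing the load lets mantle flow back in; uplift u satisfies ρ_ice t = ρ_m u.
u = t ρ_ice/ρ_m = 2.79 km × 0.913/3.282 = 0.776 km.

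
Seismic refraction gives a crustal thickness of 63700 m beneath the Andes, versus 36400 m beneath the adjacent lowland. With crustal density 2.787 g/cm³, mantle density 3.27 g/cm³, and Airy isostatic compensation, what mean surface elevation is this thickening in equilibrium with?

4030 m

Excess crust Δ = 63700 m − 36400 m = 27300 m, split between elevation h and root r with h + r = Δ.
Airy balance ρ_c h = (ρ_m − ρ_c) r gives r = h ρ_c/(ρ_m − ρ_c), so h (1 + ρ_c/(ρ_m − ρ_c)) = Δ, i.e. h = Δ (ρ_m − ρ_c)/ρ_m.
h = 27300 m × 0.483/3.27 = 4030 m.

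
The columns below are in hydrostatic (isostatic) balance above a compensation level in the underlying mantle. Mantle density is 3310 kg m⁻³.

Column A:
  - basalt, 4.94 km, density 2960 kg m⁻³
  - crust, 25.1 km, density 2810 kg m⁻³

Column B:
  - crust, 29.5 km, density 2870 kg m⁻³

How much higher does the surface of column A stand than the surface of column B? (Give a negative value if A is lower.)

For any compensation level in the mantle, the mantle terms cancel and isostasy reduces to e = (Σt_A − Σt_B) − (Σ(ρt)_A − Σ(ρt)_B) / ρ_m.
Σt_A = 30.04 km; Σt_B = 29.5 km; Σ(ρt)_A = 85153.4; Σ(ρt)_B = 84665 (in km·kg m⁻³).
e = (30.04 − 29.5) − (85153.4 − 84665) / 3310 = 0.392 km.

0.392 km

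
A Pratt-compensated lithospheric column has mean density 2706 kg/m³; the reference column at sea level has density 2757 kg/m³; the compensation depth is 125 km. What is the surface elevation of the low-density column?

ρ_ref D = ρ (D + h) → h = D (ρ_ref − ρ)/ρ.
h = 125 km × (2757 − 2706)/2706 = 2.36 km.

2.36 km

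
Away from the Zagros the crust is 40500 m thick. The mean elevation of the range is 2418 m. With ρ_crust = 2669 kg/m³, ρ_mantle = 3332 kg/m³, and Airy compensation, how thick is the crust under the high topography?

Root depth r = h ρ_c / (ρ_m − ρ_c) = 2418 m × 2669 / 663 = 9734 m.
Total thickness = T + h + r = 40500 m + 2418 m + 9734 m = 52700 m.

52700 m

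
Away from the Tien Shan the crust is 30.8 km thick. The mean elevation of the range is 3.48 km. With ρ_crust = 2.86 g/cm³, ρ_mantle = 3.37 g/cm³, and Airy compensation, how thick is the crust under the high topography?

53.8 km

Root depth r = h ρ_c / (ρ_m − ρ_c) = 3.48 km × 2.86 / 0.51 = 19.52 km.
Total thickness = T + h + r = 30.8 km + 3.48 km + 19.52 km = 53.8 km.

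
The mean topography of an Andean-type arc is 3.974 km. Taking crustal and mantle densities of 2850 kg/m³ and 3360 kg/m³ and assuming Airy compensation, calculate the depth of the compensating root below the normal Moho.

22.2 km

For local isostatic compensation: the weight of the topography is balanced by the buoyancy of the root, ρ_c h = (ρ_m − ρ_c) r.
r = h · ρ_c / (ρ_m − ρ_c) = 3.974 km × 2850 / (3360 − 2850) = 22.2 km.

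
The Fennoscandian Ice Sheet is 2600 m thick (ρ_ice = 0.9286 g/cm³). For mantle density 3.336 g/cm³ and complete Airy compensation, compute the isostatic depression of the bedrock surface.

724 m

Isostatic balance requires: the ice load ρ_ice t is balanced by mantle displaced below, ρ_m s.
s = t ρ_ice / ρ_m = 2600 m × 0.9286/3.336 = 724 m.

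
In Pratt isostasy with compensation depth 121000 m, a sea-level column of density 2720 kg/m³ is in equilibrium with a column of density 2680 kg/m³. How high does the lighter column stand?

1810 m

ρ_ref D = ρ (D + h) → h = D (ρ_ref − ρ)/ρ.
h = 121000 m × (2720 − 2680)/2680 = 1810 m.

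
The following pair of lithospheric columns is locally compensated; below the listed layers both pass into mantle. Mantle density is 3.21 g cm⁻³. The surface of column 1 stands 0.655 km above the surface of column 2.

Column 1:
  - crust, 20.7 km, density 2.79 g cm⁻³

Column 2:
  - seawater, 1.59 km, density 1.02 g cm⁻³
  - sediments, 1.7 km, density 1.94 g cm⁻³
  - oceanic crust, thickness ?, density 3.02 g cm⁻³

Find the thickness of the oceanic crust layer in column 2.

Take the compensation level at the base of the deeper column (depth z_c below the surface of column 1) and equate Σ ρ_i t_i down to z_c; mantle fills any gap and the z_c terms cancel.
Column 1: 20.7×2.79 + (z_c − 20.7)×3.21
Column 2: 0.655×0 + 1.59×1.02 + 1.7×1.94 + x×3.02 + (z_c − 0.655 − 3.29 − x)×3.21
The z_c×3.21 term appears on both sides and cancels. Collect the known terms of each column as K = Σ(ρt)_known − 3.21 × (depth of known layers): K_1 = 57.753 − 3.21×20.7 = −8.694; K_2 = 4.9198 − 3.21×(0.655 + 3.29) = −7.74365.
Balance: K_1 = K_2 − x×(3.21 − 3.02), so x = (K_2 − K_1)/(3.21 − 3.02) = 0.95035/0.19 = 5 km.

5 km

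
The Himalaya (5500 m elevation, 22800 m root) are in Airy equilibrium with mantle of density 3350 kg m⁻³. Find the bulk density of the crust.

ρ_c h = (ρ_m − ρ_c) r → ρ_c (h + r) = ρ_m r → ρ_c = ρ_m r / (h + r).
ρ_c = 3350 × 22800 m / (5500 m + 22800 m) = 2700 kg m⁻³.

2700 kg m⁻³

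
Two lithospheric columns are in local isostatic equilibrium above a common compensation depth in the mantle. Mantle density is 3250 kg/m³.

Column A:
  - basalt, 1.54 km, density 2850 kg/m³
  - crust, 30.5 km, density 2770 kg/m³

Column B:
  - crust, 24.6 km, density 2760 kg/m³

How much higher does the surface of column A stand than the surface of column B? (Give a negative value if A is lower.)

For any compensation level in the mantle, the mantle terms cancel and isostasy reduces to e = (Σt_A − Σt_B) − (Σ(ρt)_A − Σ(ρt)_B) / ρ_m.
Σt_A = 32.04 km; Σt_B = 24.6 km; Σ(ρt)_A = 88874; Σ(ρt)_B = 67896 (in km·kg/m³).
e = (32.04 − 24.6) − (88874 − 67896) / 3250 = 0.985 km.

0.985 km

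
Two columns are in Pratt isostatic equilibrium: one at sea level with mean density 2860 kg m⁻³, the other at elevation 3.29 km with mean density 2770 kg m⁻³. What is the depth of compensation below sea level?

101 km

ρ_ref D = ρ (D + h) → D (ρ_ref − ρ) = ρ h.
D = ρ h/(ρ_ref − ρ) = 2770 × 3.29 km/(2860 − 2770) = 101 km.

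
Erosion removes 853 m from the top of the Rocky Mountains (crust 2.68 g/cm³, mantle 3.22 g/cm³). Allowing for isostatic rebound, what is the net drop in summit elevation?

Rebound u = e ρ_c/ρ_m = 853 m × 2.68/3.22 = 710 m.
Net surface drop = e − u = 853 m − 710 m = e (ρ_m − ρ_c)/ρ_m = 143 m.

143 m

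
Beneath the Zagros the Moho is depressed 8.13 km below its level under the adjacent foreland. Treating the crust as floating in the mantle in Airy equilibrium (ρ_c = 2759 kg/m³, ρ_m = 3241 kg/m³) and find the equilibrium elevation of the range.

For local isostatic compensation: ρ_c h = (ρ_m − ρ_c) r.
h = r (ρ_m − ρ_c) / ρ_c = 8.13 km × (3241 − 2759) / 2759 = 1.42 km.

1.42 km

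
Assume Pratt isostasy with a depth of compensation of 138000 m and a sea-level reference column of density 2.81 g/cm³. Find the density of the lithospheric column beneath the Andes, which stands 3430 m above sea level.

2.74 g/cm³

Pratt balance: ρ_ref D = ρ (D + h).
ρ = ρ_ref D/(D + h) = 2.81 × 138000 m/(138000 m + 3430 m) = 2.74 g/cm³.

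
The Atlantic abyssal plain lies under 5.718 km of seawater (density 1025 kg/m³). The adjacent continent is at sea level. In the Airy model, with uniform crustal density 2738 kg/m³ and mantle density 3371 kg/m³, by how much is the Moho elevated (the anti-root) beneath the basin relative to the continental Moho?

15.5 km

Equating mass per unit area of the two columns: replacing crust with seawater at the top is compensated by replacing crust with mantle at the base: d (ρ_c − ρ_w) = a (ρ_m − ρ_c).
a = d (ρ_c − ρ_w)/(ρ_m − ρ_c) = 5.718 km × 1713/633 = 15.5 km.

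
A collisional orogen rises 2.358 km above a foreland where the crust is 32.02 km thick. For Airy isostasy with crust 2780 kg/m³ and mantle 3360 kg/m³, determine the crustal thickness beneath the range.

Root depth r = h ρ_c / (ρ_m − ρ_c) = 2.358 km × 2780 / 580 = 11.3 km.
Total thickness = T + h + r = 32.02 km + 2.358 km + 11.3 km = 45.7 km.

45.7 km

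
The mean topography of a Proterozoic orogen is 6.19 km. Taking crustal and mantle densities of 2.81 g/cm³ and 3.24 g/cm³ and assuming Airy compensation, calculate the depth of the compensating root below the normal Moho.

40.5 km

In Airy isostatic equilibrium: the weight of the topography is balanced by the buoyancy of the root, ρ_c h = (ρ_m − ρ_c) r.
r = h · ρ_c / (ρ_m − ρ_c) = 6.19 km × 2.81 / (3.24 − 2.81) = 40.5 km.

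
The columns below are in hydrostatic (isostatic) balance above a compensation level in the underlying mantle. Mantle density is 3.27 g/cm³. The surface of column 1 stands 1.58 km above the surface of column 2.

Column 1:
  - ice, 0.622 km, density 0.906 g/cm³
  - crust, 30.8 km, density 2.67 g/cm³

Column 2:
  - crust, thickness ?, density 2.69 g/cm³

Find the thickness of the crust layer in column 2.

25.5 km

Take the compensation level at the base of the deeper column (depth z_c below the surface of column 1) and equate Σ ρ_i t_i down to z_c; mantle fills any gap and the z_c terms cancel.
Column 1: 0.622×0.906 + 30.8×2.67 + (z_c − 31.422)×3.27
Column 2: 1.58×0 + x×2.69 + (z_c − 1.58 − 0 − x)×3.27
The z_c×3.27 term appears on both sides and cancels. Collect the known terms of each column as K = Σ(ρt)_known − 3.27 × (depth of known layers): K_1 = 82.799532 − 3.27×31.422 = −19.950408; K_2 = 0 − 3.27×(1.58 + 0) = −5.1666.
Balance: K_1 = K_2 − x×(3.27 − 2.69), so x = (K_2 − K_1)/(3.27 − 2.69) = 14.7838/0.58 = 25.5 km.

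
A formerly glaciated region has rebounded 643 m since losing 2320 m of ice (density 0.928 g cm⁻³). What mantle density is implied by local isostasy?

3.35 g cm⁻³

ρ_m = ρ_ice t / u = 0.928 × 2320 m/643 m = 3.35 g cm⁻³.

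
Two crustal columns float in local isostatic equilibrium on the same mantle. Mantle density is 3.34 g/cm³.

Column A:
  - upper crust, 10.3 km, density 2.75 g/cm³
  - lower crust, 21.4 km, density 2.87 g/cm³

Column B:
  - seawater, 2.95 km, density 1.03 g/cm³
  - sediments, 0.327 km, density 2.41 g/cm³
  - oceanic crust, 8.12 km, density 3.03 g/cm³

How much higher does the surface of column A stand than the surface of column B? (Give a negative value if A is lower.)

1.95 km

For any compensation level in the mantle, the mantle terms cancel and isostasy reduces to e = (Σt_A − Σt_B) − (Σ(ρt)_A − Σ(ρt)_B) / ρ_m.
Σt_A = 31.7 km; Σt_B = 11.397 km; Σ(ρt)_A = 89.743; Σ(ρt)_B = 28.43017 (in km·g/cm³).
e = (31.7 − 11.397) − (89.743 − 28.43017) / 3.34 = 1.95 km.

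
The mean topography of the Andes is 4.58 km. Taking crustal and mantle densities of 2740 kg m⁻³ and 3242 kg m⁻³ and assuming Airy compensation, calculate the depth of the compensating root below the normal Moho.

For local isostatic compensation: the weight of the topography is balanced by the buoyancy of the root, ρ_c h = (ρ_m − ρ_c) r.
r = h · ρ_c / (ρ_m − ρ_c) = 4.58 km × 2740 / (3242 − 2740) = 25 km.

25 km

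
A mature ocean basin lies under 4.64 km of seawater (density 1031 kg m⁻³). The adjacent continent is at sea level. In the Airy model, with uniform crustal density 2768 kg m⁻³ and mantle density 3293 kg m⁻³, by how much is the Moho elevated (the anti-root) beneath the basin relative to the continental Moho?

15.4 km

Balancing pressure at the compensation depth: replacing crust with seawater at the top is compensated by replacing crust with mantle at the base: d (ρ_c − ρ_w) = a (ρ_m − ρ_c).
a = d (ρ_c − ρ_w)/(ρ_m − ρ_c) = 4.64 km × 1737/525 = 15.4 km.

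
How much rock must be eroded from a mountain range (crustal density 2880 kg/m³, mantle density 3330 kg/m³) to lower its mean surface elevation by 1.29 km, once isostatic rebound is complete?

9.55 km

Net drop Δ = e − u = e − e ρ_c/ρ_m = e (ρ_m − ρ_c)/ρ_m.
e = Δ ρ_m/(ρ_m − ρ_c) = 1.29 km × 3330/450 = 9.55 km.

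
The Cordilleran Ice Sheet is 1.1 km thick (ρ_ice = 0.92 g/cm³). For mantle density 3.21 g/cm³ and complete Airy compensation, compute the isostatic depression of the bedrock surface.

Balancing pressure at the compensation depth: the ice load ρ_ice t is balanced by mantle displaced below, ρ_m s.
s = t ρ_ice / ρ_m = 1.1 km × 0.92/3.21 = 0.315 km.

0.315 km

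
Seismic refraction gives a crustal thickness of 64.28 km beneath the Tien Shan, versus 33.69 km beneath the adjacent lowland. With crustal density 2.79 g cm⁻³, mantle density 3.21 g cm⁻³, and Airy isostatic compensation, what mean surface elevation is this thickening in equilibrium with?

4 km

Excess crust Δ = 64.28 km − 33.69 km = 30.59 km, split between elevation h and root r with h + r = Δ.
Airy balance ρ_c h = (ρ_m − ρ_c) r gives r = h ρ_c/(ρ_m − ρ_c), so h (1 + ρ_c/(ρ_m − ρ_c)) = Δ, i.e. h = Δ (ρ_m − ρ_c)/ρ_m.
h = 30.59 km × 0.42/3.21 = 4 km.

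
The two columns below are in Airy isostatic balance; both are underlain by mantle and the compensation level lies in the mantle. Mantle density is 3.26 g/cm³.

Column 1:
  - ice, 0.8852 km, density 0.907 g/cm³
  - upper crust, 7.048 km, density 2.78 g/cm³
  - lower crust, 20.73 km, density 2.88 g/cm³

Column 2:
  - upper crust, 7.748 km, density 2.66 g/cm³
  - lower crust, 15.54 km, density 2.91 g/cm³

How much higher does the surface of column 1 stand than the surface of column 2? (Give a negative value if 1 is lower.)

For any compensation level in the mantle, the mantle terms cancel and isostasy reduces to e = (Σt_1 − Σt_2) − (Σ(ρt)_1 − Σ(ρt)_2) / ρ_m.
Σt_1 = 28.6632 km; Σt_2 = 23.288 km; Σ(ρt)_1 = 80.0987164; Σ(ρt)_2 = 65.83108 (in km·g/cm³).
e = (28.6632 − 23.288) − (80.0987164 − 65.83108) / 3.26 = 0.999 km.

0.999 km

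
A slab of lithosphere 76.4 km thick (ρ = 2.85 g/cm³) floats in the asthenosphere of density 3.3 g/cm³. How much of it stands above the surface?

10.4 km

Floating equilibrium: submerged depth d = t ρ_obj/ρ_fluid = 76.4 km × 2.85/3.3 = 65.98 km.
Freeboard = t − d = 76.4 km − 65.98 km = 10.4 km.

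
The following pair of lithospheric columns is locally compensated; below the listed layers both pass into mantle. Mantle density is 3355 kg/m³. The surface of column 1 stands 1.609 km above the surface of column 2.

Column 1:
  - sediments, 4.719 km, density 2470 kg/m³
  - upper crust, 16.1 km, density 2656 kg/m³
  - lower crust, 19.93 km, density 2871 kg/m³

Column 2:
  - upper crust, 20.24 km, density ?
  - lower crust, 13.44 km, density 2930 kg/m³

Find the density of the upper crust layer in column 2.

Take the compensation level at the base of the deeper column (depth z_c below the surface of column 1) and equate Σ ρ_i t_i down to z_c; mantle fills any gap and the z_c terms cancel.
Column 1: 4.719×2470 + 16.1×2656 + 19.93×2871 + (z_c − 40.749)×3355
Column 2: 1.609×0 + 20.24×ρ + 13.44×2930 + (z_c − 1.609 − 33.68)×3355
The z_c×3355 term appears on both sides and cancels. Collect the known terms of each column as K = Σ(ρt)_known − 3355 × (depth of known layers): K_1 = 111636.56 − 3355×40.749 = −25076.335; K_2 = 39379.2 − 3355×(1.609 + 33.68) = −79015.395.
Balance: K_1 = K_2 + 20.24×ρ, so ρ = (K_1 − K_2)/20.24 = 53939.1/20.24 = 2660 kg/m³.

2660 kg/m³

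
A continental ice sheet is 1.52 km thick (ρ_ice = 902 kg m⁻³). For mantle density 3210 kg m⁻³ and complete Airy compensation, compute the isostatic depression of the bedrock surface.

0.427 km

Equating mass per unit area of the two columns: the ice load ρ_ice t is balanced by mantle displaced below, ρ_m s.
s = t ρ_ice / ρ_m = 1.52 km × 902/3210 = 0.427 km.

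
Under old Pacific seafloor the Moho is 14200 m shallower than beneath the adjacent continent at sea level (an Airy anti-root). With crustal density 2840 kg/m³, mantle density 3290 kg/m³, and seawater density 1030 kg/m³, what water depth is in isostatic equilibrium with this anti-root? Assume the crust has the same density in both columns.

Replacing a thickness d of crust by seawater at the top must be balanced by replacing crust with mantle at the base: d (ρ_c − ρ_w) = a (ρ_m − ρ_c).
d = a (ρ_m − ρ_c)/(ρ_c − ρ_w) = 14200 m × 450/1810 = 3530 m.

3530 m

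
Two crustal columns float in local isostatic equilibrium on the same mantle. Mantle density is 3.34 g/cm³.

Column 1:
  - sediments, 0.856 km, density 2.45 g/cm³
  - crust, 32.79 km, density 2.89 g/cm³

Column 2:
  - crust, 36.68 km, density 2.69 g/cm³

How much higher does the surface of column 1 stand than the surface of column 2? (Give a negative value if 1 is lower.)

−2.49 km

For any compensation level in the mantle, the mantle terms cancel and isostasy reduces to e = (Σt_1 − Σt_2) − (Σ(ρt)_1 − Σ(ρt)_2) / ρ_m.
Σt_1 = 33.646 km; Σt_2 = 36.68 km; Σ(ρt)_1 = 96.8603; Σ(ρt)_2 = 98.6692 (in km·g/cm³).
e = (33.646 − 36.68) − (96.8603 − 98.6692) / 3.34 = −2.49 km.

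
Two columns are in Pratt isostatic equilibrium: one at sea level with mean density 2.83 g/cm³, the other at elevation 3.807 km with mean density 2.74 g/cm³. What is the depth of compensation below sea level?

ρ_ref D = ρ (D + h) → D (ρ_ref − ρ) = ρ h.
D = ρ h/(ρ_ref − ρ) = 2.74 × 3.807 km/(2.83 − 2.74) = 116 km.

116 km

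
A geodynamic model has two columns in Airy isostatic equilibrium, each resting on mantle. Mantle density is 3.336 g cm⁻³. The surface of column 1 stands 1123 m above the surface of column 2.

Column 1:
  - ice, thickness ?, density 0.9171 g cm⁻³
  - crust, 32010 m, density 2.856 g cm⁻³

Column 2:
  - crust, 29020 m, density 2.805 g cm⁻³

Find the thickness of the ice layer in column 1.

Take the compensation level at the base of the deeper column (depth z_c below the surface of column 1) and equate Σ ρ_i t_i down to z_c; mantle fills any gap and the z_c terms cancel.
Column 1: x×0.9171 + 32010×2.856 + (z_c − 32010 − x)×3.336
Column 2: 1123×0 + 29020×2.805 + (z_c − 1123 − 29020)×3.336
The z_c×3.336 term appears on both sides and cancels. Collect the known terms of each column as K = Σ(ρt)_known − 3.336 × (depth of known layers): K_1 = 91420.56 − 3.336×32010 = −15364.8; K_2 = 81401.1 − 3.336×(1123 + 29020) = −19155.948.
Balance: K_1 − x×(3.336 − 0.9171) = K_2, so x = (K_1 − K_2)/(3.336 − 0.9171) = 3791.15/2.4189 = 1570 m.

1570 m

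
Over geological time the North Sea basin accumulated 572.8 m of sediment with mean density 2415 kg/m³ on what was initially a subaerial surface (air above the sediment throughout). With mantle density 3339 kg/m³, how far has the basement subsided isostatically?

Subaerial load: s = t ρ_sed / ρ_m = 572.8 m × 2415/3339 = 414 m.

414 m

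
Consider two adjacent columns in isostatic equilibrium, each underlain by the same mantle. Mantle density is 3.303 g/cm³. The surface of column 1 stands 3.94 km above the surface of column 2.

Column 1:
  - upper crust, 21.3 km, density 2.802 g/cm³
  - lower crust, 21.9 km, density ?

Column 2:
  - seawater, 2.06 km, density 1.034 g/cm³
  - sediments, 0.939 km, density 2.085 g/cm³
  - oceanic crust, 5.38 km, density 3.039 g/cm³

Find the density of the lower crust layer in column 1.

2.87 g/cm³

Take the compensation level at the base of the deeper column (depth z_c below the surface of column 1) and equate Σ ρ_i t_i down to z_c; mantle fills any gap and the z_c terms cancel.
Column 1: 21.3×2.802 + 21.9×ρ + (z_c − 43.2)×3.303
Column 2: 3.94×0 + 2.06×1.034 + 0.939×2.085 + 5.38×3.039 + (z_c − 3.94 − 8.379)×3.303
The z_c×3.303 term appears on both sides and cancels. Collect the known terms of each column as K = Σ(ρt)_known − 3.303 × (depth of known layers): K_1 = 59.6826 − 3.303×43.2 = −83.007; K_2 = 20.437675 − 3.303×(3.94 + 8.379) = −20.251982.
Balance: K_1 + 21.9×ρ = K_2, so ρ = (K_2 − K_1)/21.9 = 62.755/21.9 = 2.87 g/cm³.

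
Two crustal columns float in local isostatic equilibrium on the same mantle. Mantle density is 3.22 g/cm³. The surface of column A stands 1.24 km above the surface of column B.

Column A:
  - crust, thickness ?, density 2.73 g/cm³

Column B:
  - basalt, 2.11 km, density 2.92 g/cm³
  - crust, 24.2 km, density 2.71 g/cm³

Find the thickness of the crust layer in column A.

Take the compensation level at the base of the deeper column (depth z_c below the surface of column A) and equate Σ ρ_i t_i down to z_c; mantle fills any gap and the z_c terms cancel.
Column A: x×2.73 + (z_c − 0 − x)×3.22
Column B: 1.24×0 + 2.11×2.92 + 24.2×2.71 + (z_c − 1.24 − 26.31)×3.22
The z_c×3.22 term appears on both sides and cancels. Collect the known terms of each column as K = Σ(ρt)_known − 3.22 × (depth of known layers): K_A = 0 − 3.22×0 = 0; K_B = 71.7432 − 3.22×(1.24 + 26.31) = −16.9678.
Balance: K_A − x×(3.22 − 2.73) = K_B, so x = (K_A − K_B)/(3.22 − 2.73) = 16.9678/0.49 = 34.6 km.

34.6 km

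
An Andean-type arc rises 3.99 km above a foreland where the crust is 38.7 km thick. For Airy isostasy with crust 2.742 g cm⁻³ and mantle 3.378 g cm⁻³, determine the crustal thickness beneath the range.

Root depth r = h ρ_c / (ρ_m − ρ_c) = 3.99 km × 2.742 / 0.636 = 17.2 km.
Total thickness = T + h + r = 38.7 km + 3.99 km + 17.2 km = 59.9 km.

59.9 km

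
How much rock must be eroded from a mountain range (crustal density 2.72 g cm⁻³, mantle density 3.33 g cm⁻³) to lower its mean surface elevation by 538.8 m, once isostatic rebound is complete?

Net drop Δ = e − u = e − e ρ_c/ρ_m = e (ρ_m − ρ_c)/ρ_m.
e = Δ ρ_m/(ρ_m − ρ_c) = 538.8 m × 3.33/0.61 = 2940 m.

2940 m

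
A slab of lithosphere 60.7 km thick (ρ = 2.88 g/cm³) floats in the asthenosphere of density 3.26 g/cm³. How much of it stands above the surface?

Floating equilibrium: submerged depth d = t ρ_obj/ρ_fluid = 60.7 km × 2.88/3.26 = 53.62 km.
Freeboard = t − d = 60.7 km − 53.62 km = 7.08 km.

7.08 km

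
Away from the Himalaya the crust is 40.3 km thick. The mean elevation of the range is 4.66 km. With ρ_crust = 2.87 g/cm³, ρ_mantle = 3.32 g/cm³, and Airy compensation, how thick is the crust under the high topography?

Root depth r = h ρ_c / (ρ_m − ρ_c) = 4.66 km × 2.87 / 0.45 = 29.72 km.
Total thickness = T + h + r = 40.3 km + 4.66 km + 29.72 km = 74.7 km.

74.7 km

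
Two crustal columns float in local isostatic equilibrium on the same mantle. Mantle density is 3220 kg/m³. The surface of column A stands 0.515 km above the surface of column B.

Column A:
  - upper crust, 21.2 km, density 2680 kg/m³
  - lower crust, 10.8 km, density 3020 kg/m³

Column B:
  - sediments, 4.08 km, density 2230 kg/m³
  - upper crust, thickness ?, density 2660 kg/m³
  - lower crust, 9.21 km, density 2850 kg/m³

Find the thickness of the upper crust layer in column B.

Take the compensation level at the base of the deeper column (depth z_c below the surface of column A) and equate Σ ρ_i t_i down to z_c; mantle fills any gap and the z_c terms cancel.
Column A: 21.2×2680 + 10.8×3020 + (z_c − 32)×3220
Column B: 0.515×0 + 4.08×2230 + x×2660 + 9.21×2850 + (z_c − 0.515 − 13.29 − x)×3220
The z_c×3220 term appears on both sides and cancels. Collect the known terms of each column as K = Σ(ρt)_known − 3220 × (depth of known layers): K_A = 89432 − 3220×32 = −13608; K_B = 35346.9 − 3220×(0.515 + 13.29) = −9105.2.
Balance: K_A = K_B − x×(3220 − 2660), so x = (K_B − K_A)/(3220 − 2660) = 4502.8/560 = 8.04 km.

8.04 km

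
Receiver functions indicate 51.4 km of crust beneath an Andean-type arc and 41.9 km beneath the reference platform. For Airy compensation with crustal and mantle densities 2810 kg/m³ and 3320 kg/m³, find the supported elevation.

Excess crust Δ = 51.4 km − 41.9 km = 9.5 km, split between elevation h and root r with h + r = Δ.
Airy balance ρ_c h = (ρ_m − ρ_c) r gives r = h ρ_c/(ρ_m − ρ_c), so h (1 + ρ_c/(ρ_m − ρ_c)) = Δ, i.e. h = Δ (ρ_m − ρ_c)/ρ_m.
h = 9.5 km × 510/3320 = 1.46 km.

1.46 km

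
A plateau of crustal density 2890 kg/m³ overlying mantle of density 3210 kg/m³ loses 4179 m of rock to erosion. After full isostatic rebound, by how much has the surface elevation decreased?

417 m

Rebound u = e ρ_c/ρ_m = 4179 m × 2890/3210 = 3762 m.
Net surface drop = e − u = 4179 m − 3762 m = e (ρ_m − ρ_c)/ρ_m = 417 m.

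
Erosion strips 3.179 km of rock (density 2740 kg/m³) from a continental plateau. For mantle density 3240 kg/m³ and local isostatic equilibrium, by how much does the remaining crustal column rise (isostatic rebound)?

2.69 km

Unloading: uplift u = e ρ_c/ρ_m = 3.179 km × 2740/3240 = 2.69 km.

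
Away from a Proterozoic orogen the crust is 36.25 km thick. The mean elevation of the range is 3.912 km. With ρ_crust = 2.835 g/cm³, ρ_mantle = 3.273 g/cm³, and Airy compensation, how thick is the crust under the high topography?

65.5 km

Root depth r = h ρ_c / (ρ_m − ρ_c) = 3.912 km × 2.835 / 0.438 = 25.32 km.
Total thickness = T + h + r = 36.25 km + 3.912 km + 25.32 km = 65.5 km.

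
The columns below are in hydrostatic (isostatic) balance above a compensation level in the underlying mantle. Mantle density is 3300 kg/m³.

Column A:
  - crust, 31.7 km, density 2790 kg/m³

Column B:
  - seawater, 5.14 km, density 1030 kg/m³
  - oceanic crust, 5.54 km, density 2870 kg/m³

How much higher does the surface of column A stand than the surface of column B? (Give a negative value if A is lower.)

0.642 km

For any compensation level in the mantle, the mantle terms cancel and isostasy reduces to e = (Σt_A − Σt_B) − (Σ(ρt)_A − Σ(ρt)_B) / ρ_m.
Σt_A = 31.7 km; Σt_B = 10.68 km; Σ(ρt)_A = 88443; Σ(ρt)_B = 21194 (in km·kg/m³).
e = (31.7 − 10.68) − (88443 − 21194) / 3300 = 0.642 km.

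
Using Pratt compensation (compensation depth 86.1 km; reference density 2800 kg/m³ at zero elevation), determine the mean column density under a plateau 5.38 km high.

2640 kg/m³

Pratt balance: ρ_ref D = ρ (D + h).
ρ = ρ_ref D/(D + h) = 2800 × 86.1 km/(86.1 km + 5.38 km) = 2640 kg/m³.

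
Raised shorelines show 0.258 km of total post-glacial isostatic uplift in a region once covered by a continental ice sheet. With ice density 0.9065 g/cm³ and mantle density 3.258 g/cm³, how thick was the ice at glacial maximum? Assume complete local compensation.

0.927 km

u = t ρ_ice/ρ_m → t = u ρ_m/ρ_ice = 0.258 km × 3.258/0.9065 = 0.927 km.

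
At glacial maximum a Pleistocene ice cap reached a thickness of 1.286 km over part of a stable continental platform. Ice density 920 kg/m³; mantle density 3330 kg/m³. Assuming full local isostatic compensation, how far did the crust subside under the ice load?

0.355 km

Balancing pressure at the compensation depth: the ice load ρ_ice t is balanced by mantle displaced below, ρ_m s.
s = t ρ_ice / ρ_m = 1.286 km × 920/3330 = 0.355 km.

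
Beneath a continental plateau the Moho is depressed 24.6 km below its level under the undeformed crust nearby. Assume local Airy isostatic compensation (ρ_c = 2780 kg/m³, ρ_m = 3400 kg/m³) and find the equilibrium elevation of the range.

Balancing pressure at the compensation depth: ρ_c h = (ρ_m − ρ_c) r.
h = r (ρ_m − ρ_c) / ρ_c = 24.6 km × (3400 − 2780) / 2780 = 5.49 km.

5.49 km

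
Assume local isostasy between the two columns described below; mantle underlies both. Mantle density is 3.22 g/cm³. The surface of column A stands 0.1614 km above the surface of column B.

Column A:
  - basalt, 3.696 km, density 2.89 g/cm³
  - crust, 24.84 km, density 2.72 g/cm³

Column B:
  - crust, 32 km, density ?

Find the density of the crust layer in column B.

Take the compensation level at the base of the deeper column (depth z_c below the surface of column A) and equate Σ ρ_i t_i down to z_c; mantle fills any gap and the z_c terms cancel.
Column A: 3.696×2.89 + 24.84×2.72 + (z_c − 28.536)×3.22
Column B: 0.1614×0 + 32×ρ + (z_c − 0.1614 − 32)×3.22
The z_c×3.22 term appears on both sides and cancels. Collect the known terms of each column as K = Σ(ρt)_known − 3.22 × (depth of known layers): K_A = 78.24624 − 3.22×28.536 = −13.63968; K_B = 0 − 3.22×(0.1614 + 32) = −103.559708.
Balance: K_A = K_B + 32×ρ, so ρ = (K_A − K_B)/32 = 89.92/32 = 2.81 g/cm³.

2.81 g/cm³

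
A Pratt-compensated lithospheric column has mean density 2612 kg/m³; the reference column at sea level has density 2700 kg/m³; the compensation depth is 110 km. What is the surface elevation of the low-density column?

3.71 km

ρ_ref D = ρ (D + h) → h = D (ρ_ref − ρ)/ρ.
h = 110 km × (2700 − 2612)/2612 = 3.71 km.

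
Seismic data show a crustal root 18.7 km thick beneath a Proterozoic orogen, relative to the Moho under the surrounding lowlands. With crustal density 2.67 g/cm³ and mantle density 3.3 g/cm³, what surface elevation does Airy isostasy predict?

In Airy isostatic equilibrium: ρ_c h = (ρ_m − ρ_c) r.
h = r (ρ_m − ρ_c) / ρ_c = 18.7 km × (3.3 − 2.67) / 2.67 = 4.41 km.

4.41 km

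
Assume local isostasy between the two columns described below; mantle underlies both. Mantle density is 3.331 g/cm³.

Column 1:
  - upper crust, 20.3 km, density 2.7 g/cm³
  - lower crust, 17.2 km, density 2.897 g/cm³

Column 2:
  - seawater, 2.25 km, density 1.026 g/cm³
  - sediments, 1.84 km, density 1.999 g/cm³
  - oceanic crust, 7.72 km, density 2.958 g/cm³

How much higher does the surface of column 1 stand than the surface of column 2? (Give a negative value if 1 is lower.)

2.93 km

For any compensation level in the mantle, the mantle terms cancel and isostasy reduces to e = (Σt_1 − Σt_2) − (Σ(ρt)_1 − Σ(ρt)_2) / ρ_m.
Σt_1 = 37.5 km; Σt_2 = 11.81 km; Σ(ρt)_1 = 104.6384; Σ(ρt)_2 = 28.82242 (in km·g/cm³).
e = (37.5 − 11.81) − (104.6384 − 28.82242) / 3.331 = 2.93 km.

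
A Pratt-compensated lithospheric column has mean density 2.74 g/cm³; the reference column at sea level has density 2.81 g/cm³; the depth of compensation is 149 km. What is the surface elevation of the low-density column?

ρ_ref D = ρ (D + h) → h = D (ρ_ref − ρ)/ρ.
h = 149 km × (2.81 − 2.74)/2.74 = 3.81 km.

3.81 km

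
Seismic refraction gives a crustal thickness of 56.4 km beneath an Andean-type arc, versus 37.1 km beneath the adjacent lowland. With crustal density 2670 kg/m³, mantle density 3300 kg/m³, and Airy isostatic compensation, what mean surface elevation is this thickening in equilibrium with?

Excess crust Δ = 56.4 km − 37.1 km = 19.3 km, split between elevation h and root r with h + r = Δ.
Airy balance ρ_c h = (ρ_m − ρ_c) r gives r = h ρ_c/(ρ_m − ρ_c), so h (1 + ρ_c/(ρ_m − ρ_c)) = Δ, i.e. h = Δ (ρ_m − ρ_c)/ρ_m.
h = 19.3 km × 630/3300 = 3.68 km.

3.68 km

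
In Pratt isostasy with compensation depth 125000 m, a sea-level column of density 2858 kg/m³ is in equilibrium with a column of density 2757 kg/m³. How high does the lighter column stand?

ρ_ref D = ρ (D + h) → h = D (ρ_ref − ρ)/ρ.
h = 125000 m × (2858 − 2757)/2757 = 4580 m.

4580 m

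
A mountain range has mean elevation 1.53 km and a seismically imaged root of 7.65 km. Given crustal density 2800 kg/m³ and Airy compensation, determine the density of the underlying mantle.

3360 kg/m³

Airy balance: ρ_c h = (ρ_m − ρ_c) r → ρ_m = ρ_c (1 + h/r).
ρ_m = 2800 × (1 + 1.53 km/7.65 km) = 3360 kg/m³.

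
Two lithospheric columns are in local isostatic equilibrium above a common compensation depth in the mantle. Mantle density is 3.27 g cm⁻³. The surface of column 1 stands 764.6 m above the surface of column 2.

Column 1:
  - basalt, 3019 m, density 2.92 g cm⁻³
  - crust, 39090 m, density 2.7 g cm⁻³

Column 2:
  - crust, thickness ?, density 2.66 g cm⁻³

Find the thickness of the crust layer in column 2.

Take the compensation level at the base of the deeper column (depth z_c below the surface of column 1) and equate Σ ρ_i t_i down to z_c; mantle fills any gap and the z_c terms cancel.
Column 1: 3019×2.92 + 39090×2.7 + (z_c − 42109)×3.27
Column 2: 764.6×0 + x×2.66 + (z_c − 764.6 − 0 − x)×3.27
The z_c×3.27 term appears on both sides and cancels. Collect the known terms of each column as K = Σ(ρt)_known − 3.27 × (depth of known layers): K_1 = 114358.48 − 3.27×42109 = −23337.95; K_2 = 0 − 3.27×(764.6 + 0) = −2500.242.
Balance: K_1 = K_2 − x×(3.27 − 2.66), so x = (K_2 − K_1)/(3.27 − 2.66) = 20837.7/0.61 = 34200 m.

34200 m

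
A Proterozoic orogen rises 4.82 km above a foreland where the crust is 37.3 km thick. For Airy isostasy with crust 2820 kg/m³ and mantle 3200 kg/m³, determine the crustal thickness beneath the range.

77.9 km

Root depth r = h ρ_c / (ρ_m − ρ_c) = 4.82 km × 2820 / 380 = 35.77 km.
Total thickness = T + h + r = 37.3 km + 4.82 km + 35.77 km = 77.9 km.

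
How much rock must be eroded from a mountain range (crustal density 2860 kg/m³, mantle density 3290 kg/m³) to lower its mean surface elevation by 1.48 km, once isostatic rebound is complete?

11.3 km

Net drop Δ = e − u = e − e ρ_c/ρ_m = e (ρ_m − ρ_c)/ρ_m.
e = Δ ρ_m/(ρ_m − ρ_c) = 1.48 km × 3290/430 = 11.3 km.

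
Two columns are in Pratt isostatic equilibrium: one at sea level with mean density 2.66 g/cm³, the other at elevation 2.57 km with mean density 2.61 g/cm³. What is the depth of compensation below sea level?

134 km

ρ_ref D = ρ (D + h) → D (ρ_ref − ρ) = ρ h.
D = ρ h/(ρ_ref − ρ) = 2.61 × 2.57 km/(2.66 − 2.61) = 134 km.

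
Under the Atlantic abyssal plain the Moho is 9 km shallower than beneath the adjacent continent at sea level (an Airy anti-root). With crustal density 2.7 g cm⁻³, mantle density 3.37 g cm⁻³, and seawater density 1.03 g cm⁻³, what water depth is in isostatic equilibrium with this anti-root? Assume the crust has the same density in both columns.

Replacing a thickness d of crust by seawater at the top must be balanced by replacing crust with mantle at the base: d (ρ_c − ρ_w) = a (ρ_m − ρ_c).
d = a (ρ_m − ρ_c)/(ρ_c − ρ_w) = 9 km × 0.67/1.67 = 3.61 km.

3.61 km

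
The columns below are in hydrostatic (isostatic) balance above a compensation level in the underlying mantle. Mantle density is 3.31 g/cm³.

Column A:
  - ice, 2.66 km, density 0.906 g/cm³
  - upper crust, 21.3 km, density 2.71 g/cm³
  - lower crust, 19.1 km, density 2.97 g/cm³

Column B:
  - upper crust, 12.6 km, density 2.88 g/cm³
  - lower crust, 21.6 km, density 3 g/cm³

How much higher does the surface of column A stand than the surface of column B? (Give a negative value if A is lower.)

4.1 km

For any compensation level in the mantle, the mantle terms cancel and isostasy reduces to e = (Σt_A − Σt_B) − (Σ(ρt)_A − Σ(ρt)_B) / ρ_m.
Σt_A = 43.06 km; Σt_B = 34.2 km; Σ(ρt)_A = 116.85996; Σ(ρt)_B = 101.088 (in km·g/cm³).
e = (43.06 − 34.2) − (116.85996 − 101.088) / 3.31 = 4.1 km.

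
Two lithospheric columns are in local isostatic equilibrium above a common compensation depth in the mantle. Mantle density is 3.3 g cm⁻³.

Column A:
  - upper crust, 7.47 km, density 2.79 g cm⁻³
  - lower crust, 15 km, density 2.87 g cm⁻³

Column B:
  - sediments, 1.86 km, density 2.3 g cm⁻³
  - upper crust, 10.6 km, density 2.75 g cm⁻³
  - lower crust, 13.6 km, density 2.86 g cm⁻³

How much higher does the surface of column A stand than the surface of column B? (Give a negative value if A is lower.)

−1.03 km

For any compensation level in the mantle, the mantle terms cancel and isostasy reduces to e = (Σt_A − Σt_B) − (Σ(ρt)_A − Σ(ρt)_B) / ρ_m.
Σt_A = 22.47 km; Σt_B = 26.06 km; Σ(ρt)_A = 63.8913; Σ(ρt)_B = 72.324 (in km·g cm⁻³).
e = (22.47 − 26.06) − (63.8913 − 72.324) / 3.3 = −1.03 km.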